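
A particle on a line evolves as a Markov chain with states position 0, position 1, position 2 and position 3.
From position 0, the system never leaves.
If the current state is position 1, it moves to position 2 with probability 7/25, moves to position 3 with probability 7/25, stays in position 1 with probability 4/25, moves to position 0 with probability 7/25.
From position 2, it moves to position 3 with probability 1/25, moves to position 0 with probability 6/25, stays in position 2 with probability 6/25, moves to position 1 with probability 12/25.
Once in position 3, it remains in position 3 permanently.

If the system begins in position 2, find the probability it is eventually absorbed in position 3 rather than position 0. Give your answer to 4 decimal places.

Let h(s) be the probability of absorption at position 3 starting from transient state s. Then h(position 3) = 1 and h(position 0) = 0. By first-step analysis:
h(position 1) = 0.28·0 + 0.16·h(position 1) + 0.28·h(position 2) + 0.28·1
h(position 2) = 0.24·0 + 0.48·h(position 1) + 0.24·h(position 2) + 0.04·1
Solving: h(position 1) = 0.4444, h(position 2) = 0.3333.
Starting from position 2, the probability is 0.3333.

0.3333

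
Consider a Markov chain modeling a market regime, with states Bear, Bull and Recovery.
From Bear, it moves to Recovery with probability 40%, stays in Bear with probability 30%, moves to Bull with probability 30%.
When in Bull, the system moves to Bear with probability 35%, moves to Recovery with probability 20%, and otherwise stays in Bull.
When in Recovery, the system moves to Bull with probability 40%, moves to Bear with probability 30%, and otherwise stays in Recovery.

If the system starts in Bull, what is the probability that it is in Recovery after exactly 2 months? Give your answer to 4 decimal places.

0.2900

Sum over the intermediate state after 1 month:
P = P(Bull→Bear)·P(Bear→Recovery) + P(Bull→Bull)·P(Bull→Recovery) + P(Bull→Recovery)·P(Recovery→Recovery)
  = 0.35×0.4 + 0.45×0.2 + 0.2×0.3
  = 0.1400 + 0.0900 + 0.0600 = 0.2900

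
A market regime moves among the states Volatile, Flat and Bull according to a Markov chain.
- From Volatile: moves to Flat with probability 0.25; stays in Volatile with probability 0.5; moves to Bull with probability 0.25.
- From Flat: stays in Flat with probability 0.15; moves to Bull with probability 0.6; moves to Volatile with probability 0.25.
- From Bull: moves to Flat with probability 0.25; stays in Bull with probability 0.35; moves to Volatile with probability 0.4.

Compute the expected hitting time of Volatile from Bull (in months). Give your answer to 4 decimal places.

Let t(s) be the expected number of months to first reach Volatile from state s, with t(Volatile) = 0. Conditioning on the first month:
t(Flat) = 1 + 0.15·t(Flat) + 0.6·t(Bull)
t(Bull) = 1 + 0.25·t(Flat) + 0.35·t(Bull)
Solving: t(Flat) = 3.1056, t(Bull) = 2.7329.
Expected months from Bull to Volatile: 2.7329.

2.7329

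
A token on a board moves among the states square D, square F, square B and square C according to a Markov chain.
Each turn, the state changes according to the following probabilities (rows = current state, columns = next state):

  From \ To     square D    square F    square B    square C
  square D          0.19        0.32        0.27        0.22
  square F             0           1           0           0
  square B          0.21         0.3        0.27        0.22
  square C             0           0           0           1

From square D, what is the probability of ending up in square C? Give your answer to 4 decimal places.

0.4115

Let h(s) be the probability of absorption at square C starting from transient state s. Then h(square C) = 1 and h(square F) = 0. By first-step analysis:
h(square D) = 0.19·h(square D) + 0.32·0 + 0.27·h(square B) + 0.22·1
h(square B) = 0.21·h(square D) + 0.3·0 + 0.27·h(square B) + 0.22·1
Solving: h(square D) = 0.4115, h(square B) = 0.4198.
Starting from square D, the probability is 0.4115.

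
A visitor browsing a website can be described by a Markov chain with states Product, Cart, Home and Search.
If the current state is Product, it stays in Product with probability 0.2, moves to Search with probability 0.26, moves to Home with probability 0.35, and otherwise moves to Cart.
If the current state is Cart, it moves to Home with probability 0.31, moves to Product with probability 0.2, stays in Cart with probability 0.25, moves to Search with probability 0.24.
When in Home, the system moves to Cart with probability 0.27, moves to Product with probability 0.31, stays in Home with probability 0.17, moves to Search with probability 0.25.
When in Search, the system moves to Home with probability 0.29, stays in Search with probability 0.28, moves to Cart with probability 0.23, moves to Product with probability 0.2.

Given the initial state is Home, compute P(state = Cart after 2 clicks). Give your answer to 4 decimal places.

0.2298

Propagate the distribution vector 2 clicks from Home.
After 0 clicks: (0.0000, 0.0000, 1.0000, 0.0000)
After 1 click: (0.3100, 0.2700, 0.1700, 0.2500)
After 2 clicks: (0.2187, 0.2298, 0.2936, 0.2579)
P(in Cart after 2 clicks) = 0.2298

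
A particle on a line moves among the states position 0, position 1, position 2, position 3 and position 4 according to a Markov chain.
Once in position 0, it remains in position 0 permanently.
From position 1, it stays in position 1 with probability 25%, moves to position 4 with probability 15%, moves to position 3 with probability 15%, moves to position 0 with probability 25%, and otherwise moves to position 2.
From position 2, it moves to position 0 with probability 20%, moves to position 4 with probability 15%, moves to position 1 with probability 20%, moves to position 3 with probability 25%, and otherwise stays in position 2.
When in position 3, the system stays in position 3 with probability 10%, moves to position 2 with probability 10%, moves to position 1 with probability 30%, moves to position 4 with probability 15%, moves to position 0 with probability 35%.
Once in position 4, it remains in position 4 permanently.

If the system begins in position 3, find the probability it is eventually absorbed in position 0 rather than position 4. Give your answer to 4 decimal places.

0.6678

Let h(s) be the probability of absorption at position 0 starting from transient state s. Then h(position 0) = 1 and h(position 4) = 0. By first-step analysis:
h(position 1) = 0.25·1 + 0.25·h(position 1) + 0.2·h(position 2) + 0.15·h(position 3) + 0.15·0
h(position 2) = 0.2·1 + 0.2·h(position 1) + 0.2·h(position 2) + 0.25·h(position 3) + 0.15·0
h(position 3) = 0.35·1 + 0.3·h(position 1) + 0.1·h(position 2) + 0.1·h(position 3) + 0.15·0
Solving: h(position 1) = 0.6313, h(position 2) = 0.6165, h(position 3) = 0.6678.
Starting from position 3, the probability is 0.6678.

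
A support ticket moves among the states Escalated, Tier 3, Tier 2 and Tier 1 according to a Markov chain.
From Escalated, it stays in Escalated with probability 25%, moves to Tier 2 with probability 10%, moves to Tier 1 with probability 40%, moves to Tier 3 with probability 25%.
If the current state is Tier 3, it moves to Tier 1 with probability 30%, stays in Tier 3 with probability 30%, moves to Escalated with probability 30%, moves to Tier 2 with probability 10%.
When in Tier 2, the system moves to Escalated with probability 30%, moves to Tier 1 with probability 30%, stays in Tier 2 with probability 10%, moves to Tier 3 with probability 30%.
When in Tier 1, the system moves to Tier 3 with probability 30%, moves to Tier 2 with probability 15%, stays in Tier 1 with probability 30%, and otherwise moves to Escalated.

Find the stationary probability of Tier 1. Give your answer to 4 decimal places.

Let the stationary distribution be π with π = πP and π_1 + π_2 + π_3 + π_4 = 1.
π_1 = 0.25·π_1 + 0.3·π_2 + 0.3·π_3 + 0.25·π_4
π_2 = 0.25·π_1 + 0.3·π_2 + 0.3·π_3 + 0.3·π_4
π_3 = 0.1·π_1 + 0.1·π_2 + 0.1·π_3 + 0.15·π_4
Solving with the normalization constraint gives π = (0.2701, 0.2865, 0.1164, 0.3270).
So the stationary probability of Tier 1 is 0.3270.

0.3270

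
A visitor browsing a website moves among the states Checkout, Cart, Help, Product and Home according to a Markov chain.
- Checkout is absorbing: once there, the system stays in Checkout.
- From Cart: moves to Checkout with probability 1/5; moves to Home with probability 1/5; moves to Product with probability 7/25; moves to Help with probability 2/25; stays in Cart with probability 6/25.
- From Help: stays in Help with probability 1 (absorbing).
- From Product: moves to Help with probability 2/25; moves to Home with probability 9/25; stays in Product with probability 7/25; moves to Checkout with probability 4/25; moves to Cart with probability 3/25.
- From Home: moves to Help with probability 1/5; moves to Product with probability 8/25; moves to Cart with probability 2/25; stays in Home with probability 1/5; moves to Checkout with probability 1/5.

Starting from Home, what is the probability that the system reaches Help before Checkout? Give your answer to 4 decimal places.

0.4447

Let h(s) be the probability of absorption at Help starting from transient state s. Then h(Help) = 1 and h(Checkout) = 0. By first-step analysis:
h(Cart) = 0.2·0 + 0.24·h(Cart) + 0.08·1 + 0.28·h(Product) + 0.2·h(Home)
h(Product) = 0.16·0 + 0.12·h(Cart) + 0.08·1 + 0.28·h(Product) + 0.36·h(Home)
h(Home) = 0.2·0 + 0.08·h(Cart) + 0.2·1 + 0.32·h(Product) + 0.2·h(Home)
Solving: h(Cart) = 0.3677, h(Product) = 0.3947, h(Home) = 0.4447.
Starting from Home, the probability is 0.4447.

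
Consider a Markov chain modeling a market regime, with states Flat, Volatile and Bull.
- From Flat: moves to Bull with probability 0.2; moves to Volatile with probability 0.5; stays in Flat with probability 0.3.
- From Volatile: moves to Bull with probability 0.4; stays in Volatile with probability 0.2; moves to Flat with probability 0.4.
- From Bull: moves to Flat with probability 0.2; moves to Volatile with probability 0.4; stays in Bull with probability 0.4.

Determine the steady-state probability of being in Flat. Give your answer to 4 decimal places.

Let the stationary distribution be π with π = πP and π_1 + π_2 + π_3 = 1.
π_1 = 0.3·π_1 + 0.4·π_2 + 0.2·π_3
π_2 = 0.5·π_1 + 0.2·π_2 + 0.4·π_3
Solving with the normalization constraint gives π = (0.3019, 0.3585, 0.3396).
So the stationary probability of Flat is 0.3019.

0.3019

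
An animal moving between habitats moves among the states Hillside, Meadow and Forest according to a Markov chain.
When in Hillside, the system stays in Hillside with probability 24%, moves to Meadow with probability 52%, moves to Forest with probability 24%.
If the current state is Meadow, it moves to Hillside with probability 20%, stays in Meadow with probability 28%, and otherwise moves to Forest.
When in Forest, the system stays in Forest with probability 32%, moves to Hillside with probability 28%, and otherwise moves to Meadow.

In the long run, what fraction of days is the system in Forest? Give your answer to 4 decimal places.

0.3774

Let the stationary distribution be π with π = πP and π_1 + π_2 + π_3 = 1.
π_1 = 0.24·π_1 + 0.2·π_2 + 0.28·π_3
π_2 = 0.52·π_1 + 0.28·π_2 + 0.4·π_3
Solving with the normalization constraint gives π = (0.2398, 0.3828, 0.3774).
So the stationary probability of Forest is 0.3774.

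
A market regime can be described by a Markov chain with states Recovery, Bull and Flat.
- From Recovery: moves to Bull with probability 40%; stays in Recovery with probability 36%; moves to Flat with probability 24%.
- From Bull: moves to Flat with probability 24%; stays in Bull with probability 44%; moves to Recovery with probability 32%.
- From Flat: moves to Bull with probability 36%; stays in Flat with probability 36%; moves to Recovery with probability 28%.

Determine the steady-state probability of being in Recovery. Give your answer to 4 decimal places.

0.3220

Let the stationary distribution be π with π = πP and π_1 + π_2 + π_3 = 1.
π_1 = 0.36·π_1 + 0.32·π_2 + 0.28·π_3
π_2 = 0.4·π_1 + 0.44·π_2 + 0.36·π_3
Solving with the normalization constraint gives π = (0.3220, 0.4053, 0.2727).
So the stationary probability of Recovery is 0.3220.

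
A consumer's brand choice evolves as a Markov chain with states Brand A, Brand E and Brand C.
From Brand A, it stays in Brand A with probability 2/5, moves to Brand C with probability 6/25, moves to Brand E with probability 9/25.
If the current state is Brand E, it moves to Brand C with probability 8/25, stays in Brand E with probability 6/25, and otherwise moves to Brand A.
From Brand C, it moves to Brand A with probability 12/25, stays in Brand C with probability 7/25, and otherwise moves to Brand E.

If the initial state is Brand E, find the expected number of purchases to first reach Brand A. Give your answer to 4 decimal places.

Let t(s) be the expected number of purchases to first reach Brand A from state s, with t(Brand A) = 0. Conditioning on the first purchase:
t(Brand E) = 1 + 0.24·t(Brand E) + 0.32·t(Brand C)
t(Brand C) = 1 + 0.24·t(Brand E) + 0.28·t(Brand C)
Solving: t(Brand E) = 2.2109, t(Brand C) = 2.1259.
Expected purchases from Brand E to Brand A: 2.2109.

2.2109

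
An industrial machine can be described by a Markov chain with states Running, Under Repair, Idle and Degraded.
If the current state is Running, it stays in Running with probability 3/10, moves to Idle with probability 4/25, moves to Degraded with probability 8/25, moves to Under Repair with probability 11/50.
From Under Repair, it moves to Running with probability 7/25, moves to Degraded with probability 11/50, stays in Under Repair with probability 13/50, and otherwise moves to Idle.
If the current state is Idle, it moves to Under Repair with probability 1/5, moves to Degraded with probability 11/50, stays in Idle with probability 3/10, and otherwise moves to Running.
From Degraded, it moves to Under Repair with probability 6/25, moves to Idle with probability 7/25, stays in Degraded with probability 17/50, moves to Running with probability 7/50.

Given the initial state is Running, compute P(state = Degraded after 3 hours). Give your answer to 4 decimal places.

Propagate the distribution vector 3 hours from Running.
After 0 hours: (1.0000, 0.0000, 0.0000, 0.0000)
After 1 hour: (0.3000, 0.2200, 0.1600, 0.3200)
After 2 hours: (0.2412, 0.2320, 0.2384, 0.2884)
After 3 hours: (0.2444, 0.2303, 0.2465, 0.2787)
P(in Degraded after 3 hours) = 0.2787

0.2787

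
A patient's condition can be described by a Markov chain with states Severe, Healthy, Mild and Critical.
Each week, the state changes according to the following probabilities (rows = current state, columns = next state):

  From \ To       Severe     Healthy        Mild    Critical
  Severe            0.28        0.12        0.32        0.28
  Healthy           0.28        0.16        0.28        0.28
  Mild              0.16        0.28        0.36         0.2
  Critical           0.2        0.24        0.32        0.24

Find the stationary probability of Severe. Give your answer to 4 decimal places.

0.2215

Let the stationary distribution be π with π = πP and π_1 + π_2 + π_3 + π_4 = 1.
π_1 = 0.28·π_1 + 0.28·π_2 + 0.16·π_3 + 0.2·π_4
π_2 = 0.12·π_1 + 0.16·π_2 + 0.28·π_3 + 0.24·π_4
π_3 = 0.32·π_1 + 0.28·π_2 + 0.36·π_3 + 0.32·π_4
Solving with the normalization constraint gives π = (0.2215, 0.2096, 0.3246, 0.2443).
So the stationary probability of Severe is 0.2215.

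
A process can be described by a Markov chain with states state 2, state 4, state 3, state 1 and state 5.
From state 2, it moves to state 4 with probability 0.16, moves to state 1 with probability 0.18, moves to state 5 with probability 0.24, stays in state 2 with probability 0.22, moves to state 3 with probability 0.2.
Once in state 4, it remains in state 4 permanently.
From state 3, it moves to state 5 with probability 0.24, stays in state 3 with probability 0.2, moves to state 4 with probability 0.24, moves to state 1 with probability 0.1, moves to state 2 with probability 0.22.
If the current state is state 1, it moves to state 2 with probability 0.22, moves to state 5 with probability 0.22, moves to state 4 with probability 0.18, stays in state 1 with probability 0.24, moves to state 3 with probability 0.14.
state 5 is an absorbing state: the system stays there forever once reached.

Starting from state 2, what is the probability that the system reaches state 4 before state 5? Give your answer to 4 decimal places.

Let h(s) be the probability of absorption at state 4 starting from transient state s. Then h(state 4) = 1 and h(state 5) = 0. By first-step analysis:
h(state 2) = 0.22·h(state 2) + 0.16·1 + 0.2·h(state 3) + 0.18·h(state 1) + 0.24·0
h(state 3) = 0.22·h(state 2) + 0.24·1 + 0.2·h(state 3) + 0.1·h(state 1) + 0.24·0
h(state 1) = 0.22·h(state 2) + 0.18·1 + 0.14·h(state 3) + 0.24·h(state 1) + 0.22·0
Solving: h(state 2) = 0.4304, h(state 3) = 0.4744, h(state 1) = 0.4488.
Starting from state 2, the probability is 0.4304.

0.4304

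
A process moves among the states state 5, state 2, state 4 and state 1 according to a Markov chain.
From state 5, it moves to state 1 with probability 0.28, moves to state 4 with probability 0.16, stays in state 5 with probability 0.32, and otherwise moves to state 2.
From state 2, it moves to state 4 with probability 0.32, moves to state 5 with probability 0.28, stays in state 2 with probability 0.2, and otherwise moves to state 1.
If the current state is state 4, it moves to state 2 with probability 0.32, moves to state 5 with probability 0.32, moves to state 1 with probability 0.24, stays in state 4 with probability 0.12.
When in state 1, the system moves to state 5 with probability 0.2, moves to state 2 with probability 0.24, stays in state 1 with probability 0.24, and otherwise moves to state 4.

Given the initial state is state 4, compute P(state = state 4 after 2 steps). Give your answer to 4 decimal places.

Propagate the distribution vector 2 steps from state 4.
After 0 steps: (0.0000, 0.0000, 1.0000, 0.0000)
After 1 step: (0.3200, 0.3200, 0.1200, 0.2400)
After 2 steps: (0.2784, 0.2368, 0.2448, 0.2400)
P(in state 4 after 2 steps) = 0.2448

0.2448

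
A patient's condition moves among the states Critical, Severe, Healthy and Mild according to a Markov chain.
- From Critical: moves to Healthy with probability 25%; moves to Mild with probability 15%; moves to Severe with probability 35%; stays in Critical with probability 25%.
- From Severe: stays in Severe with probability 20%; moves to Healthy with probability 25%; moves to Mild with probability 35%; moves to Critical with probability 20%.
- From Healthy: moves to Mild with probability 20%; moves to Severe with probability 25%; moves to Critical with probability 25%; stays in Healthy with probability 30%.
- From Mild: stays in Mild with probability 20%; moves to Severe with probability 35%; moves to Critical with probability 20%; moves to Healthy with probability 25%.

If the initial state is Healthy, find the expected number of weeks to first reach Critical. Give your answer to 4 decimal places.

4.4444

Let t(s) be the expected number of weeks to first reach Critical from state s, with t(Critical) = 0. Conditioning on the first week:
t(Severe) = 1 + 0.2·t(Severe) + 0.25·t(Healthy) + 0.35·t(Mild)
t(Healthy) = 1 + 0.25·t(Severe) + 0.3·t(Healthy) + 0.2·t(Mild)
t(Mild) = 1 + 0.35·t(Severe) + 0.25·t(Healthy) + 0.2·t(Mild)
Solving: t(Severe) = 4.6914, t(Healthy) = 4.4444, t(Mild) = 4.6914.
Expected weeks from Healthy to Critical: 4.4444.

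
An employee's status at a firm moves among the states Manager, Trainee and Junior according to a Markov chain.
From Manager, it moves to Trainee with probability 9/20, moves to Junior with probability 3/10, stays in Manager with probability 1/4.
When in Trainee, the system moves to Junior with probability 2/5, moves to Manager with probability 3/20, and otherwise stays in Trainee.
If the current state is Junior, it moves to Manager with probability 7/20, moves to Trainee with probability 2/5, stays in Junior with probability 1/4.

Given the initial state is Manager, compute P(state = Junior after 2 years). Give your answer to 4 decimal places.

Sum over the intermediate state after 1 year:
P = P(Manager→Manager)·P(Manager→Junior) + P(Manager→Trainee)·P(Trainee→Junior) + P(Manager→Junior)·P(Junior→Junior)
  = 0.25×0.3 + 0.45×0.4 + 0.3×0.25
  = 0.0750 + 0.1800 + 0.0750 = 0.3300

0.3300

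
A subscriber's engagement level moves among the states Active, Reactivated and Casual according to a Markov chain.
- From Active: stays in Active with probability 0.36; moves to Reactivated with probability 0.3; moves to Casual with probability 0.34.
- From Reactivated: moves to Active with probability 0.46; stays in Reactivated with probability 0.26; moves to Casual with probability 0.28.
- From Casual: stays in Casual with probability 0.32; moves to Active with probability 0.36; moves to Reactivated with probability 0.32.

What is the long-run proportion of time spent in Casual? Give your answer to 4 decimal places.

Let the stationary distribution be π with π = πP and π_1 + π_2 + π_3 = 1.
π_1 = 0.36·π_1 + 0.46·π_2 + 0.36·π_3
π_2 = 0.3·π_1 + 0.26·π_2 + 0.32·π_3
Solving with the normalization constraint gives π = (0.3895, 0.2945, 0.3160).
So the stationary probability of Casual is 0.3160.

0.3160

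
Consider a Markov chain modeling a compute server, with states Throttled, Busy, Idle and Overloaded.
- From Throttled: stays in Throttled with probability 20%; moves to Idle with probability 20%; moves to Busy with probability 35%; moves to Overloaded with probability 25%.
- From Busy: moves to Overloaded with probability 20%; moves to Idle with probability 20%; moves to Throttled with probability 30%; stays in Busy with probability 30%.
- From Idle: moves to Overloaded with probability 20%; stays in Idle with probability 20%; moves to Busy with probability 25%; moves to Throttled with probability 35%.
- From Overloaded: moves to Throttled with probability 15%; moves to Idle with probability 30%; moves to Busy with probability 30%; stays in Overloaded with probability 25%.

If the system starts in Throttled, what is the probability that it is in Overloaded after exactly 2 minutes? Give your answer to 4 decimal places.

0.2225

Propagate the distribution vector 2 minutes from Throttled.
After 0 minutes: (1.0000, 0.0000, 0.0000, 0.0000)
After 1 minute: (0.2000, 0.3500, 0.2000, 0.2500)
After 2 minutes: (0.2525, 0.3000, 0.2250, 0.2225)
P(in Overloaded after 2 minutes) = 0.2225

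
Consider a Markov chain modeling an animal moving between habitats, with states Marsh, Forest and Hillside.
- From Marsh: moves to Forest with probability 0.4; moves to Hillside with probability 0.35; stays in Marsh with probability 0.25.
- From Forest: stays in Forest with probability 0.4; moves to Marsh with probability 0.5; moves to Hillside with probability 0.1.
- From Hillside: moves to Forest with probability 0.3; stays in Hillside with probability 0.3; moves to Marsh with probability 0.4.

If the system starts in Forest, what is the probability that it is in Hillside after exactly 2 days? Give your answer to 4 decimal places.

Sum over the intermediate state after 1 day:
P = P(Forest→Marsh)·P(Marsh→Hillside) + P(Forest→Forest)·P(Forest→Hillside) + P(Forest→Hillside)·P(Hillside→Hillside)
  = 0.5×0.35 + 0.4×0.1 + 0.1×0.3
  = 0.1750 + 0.0400 + 0.0300 = 0.2450

0.2450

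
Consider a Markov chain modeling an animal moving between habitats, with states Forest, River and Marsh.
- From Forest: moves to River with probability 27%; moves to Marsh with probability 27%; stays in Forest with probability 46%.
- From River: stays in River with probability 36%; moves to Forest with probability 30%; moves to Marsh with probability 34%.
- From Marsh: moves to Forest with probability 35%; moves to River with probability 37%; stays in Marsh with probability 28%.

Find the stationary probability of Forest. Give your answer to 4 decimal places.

Let the stationary distribution be π with π = πP and π_1 + π_2 + π_3 = 1.
π_1 = 0.46·π_1 + 0.3·π_2 + 0.35·π_3
π_2 = 0.27·π_1 + 0.36·π_2 + 0.37·π_3
Solving with the normalization constraint gives π = (0.3748, 0.3292, 0.2960).
So the stationary probability of Forest is 0.3748.

0.3748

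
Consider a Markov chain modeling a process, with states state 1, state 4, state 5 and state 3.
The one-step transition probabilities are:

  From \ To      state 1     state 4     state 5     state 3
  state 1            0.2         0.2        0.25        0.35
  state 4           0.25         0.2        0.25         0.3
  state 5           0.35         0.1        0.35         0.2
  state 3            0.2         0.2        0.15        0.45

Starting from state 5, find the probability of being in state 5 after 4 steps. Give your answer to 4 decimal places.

Propagate the distribution vector 4 steps from state 5.
After 0 steps: (0.0000, 0.0000, 1.0000, 0.0000)
After 1 step: (0.3500, 0.1000, 0.3500, 0.2000)
After 2 steps: (0.2575, 0.1650, 0.2650, 0.3125)
After 3 steps: (0.2480, 0.1735, 0.2453, 0.3333)
After 4 steps: (0.2455, 0.1755, 0.2412, 0.3379)
P(in state 5 after 4 steps) = 0.2412

0.2412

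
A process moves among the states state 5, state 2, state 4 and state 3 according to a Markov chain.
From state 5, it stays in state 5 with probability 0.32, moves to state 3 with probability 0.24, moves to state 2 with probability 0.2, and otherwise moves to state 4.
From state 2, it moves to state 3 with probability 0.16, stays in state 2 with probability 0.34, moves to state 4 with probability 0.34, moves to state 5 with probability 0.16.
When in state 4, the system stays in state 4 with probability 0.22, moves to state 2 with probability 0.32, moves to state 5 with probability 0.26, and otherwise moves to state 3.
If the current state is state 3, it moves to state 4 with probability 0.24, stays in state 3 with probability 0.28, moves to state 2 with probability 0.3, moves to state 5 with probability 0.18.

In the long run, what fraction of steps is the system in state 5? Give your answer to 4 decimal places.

Let the stationary distribution be π with π = πP and π_1 + π_2 + π_3 + π_4 = 1.
π_1 = 0.32·π_1 + 0.16·π_2 + 0.26·π_3 + 0.18·π_4
π_2 = 0.2·π_1 + 0.34·π_2 + 0.32·π_3 + 0.3·π_4
π_3 = 0.24·π_1 + 0.34·π_2 + 0.22·π_3 + 0.24·π_4
Solving with the normalization constraint gives π = (0.2270, 0.2944, 0.2642, 0.2145).
So the stationary probability of state 5 is 0.2270.

0.2270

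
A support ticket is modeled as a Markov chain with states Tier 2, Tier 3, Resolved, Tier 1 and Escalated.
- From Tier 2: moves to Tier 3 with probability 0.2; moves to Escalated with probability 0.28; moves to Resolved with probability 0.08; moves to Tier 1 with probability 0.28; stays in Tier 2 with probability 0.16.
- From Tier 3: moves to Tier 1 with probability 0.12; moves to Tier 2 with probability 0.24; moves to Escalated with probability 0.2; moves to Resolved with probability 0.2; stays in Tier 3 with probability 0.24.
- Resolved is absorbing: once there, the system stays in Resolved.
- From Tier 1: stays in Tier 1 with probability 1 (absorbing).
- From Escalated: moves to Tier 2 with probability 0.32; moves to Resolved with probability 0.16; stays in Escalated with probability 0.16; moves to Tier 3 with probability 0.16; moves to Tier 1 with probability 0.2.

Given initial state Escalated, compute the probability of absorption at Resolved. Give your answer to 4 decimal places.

0.4151

Let h(s) be the probability of absorption at Resolved starting from transient state s. Then h(Resolved) = 1 and h(Tier 1) = 0. By first-step analysis:
h(Tier 2) = 0.16·h(Tier 2) + 0.2·h(Tier 3) + 0.08·1 + 0.28·0 + 0.28·h(Escalated)
h(Tier 3) = 0.24·h(Tier 2) + 0.24·h(Tier 3) + 0.2·1 + 0.12·0 + 0.2·h(Escalated)
h(Escalated) = 0.32·h(Tier 2) + 0.16·h(Tier 3) + 0.16·1 + 0.2·0 + 0.16·h(Escalated)
Solving: h(Tier 2) = 0.3485, h(Tier 3) = 0.4824, h(Escalated) = 0.4151.
Starting from Escalated, the probability is 0.4151.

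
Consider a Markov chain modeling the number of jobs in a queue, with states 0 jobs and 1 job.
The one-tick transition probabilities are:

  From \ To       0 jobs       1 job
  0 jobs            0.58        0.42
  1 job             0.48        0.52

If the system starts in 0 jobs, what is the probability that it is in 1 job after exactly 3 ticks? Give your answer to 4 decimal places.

0.4662

Propagate the distribution vector 3 ticks from 0 jobs.
After 0 ticks: (1.0000, 0.0000)
After 1 tick: (0.5800, 0.4200)
After 2 ticks: (0.5380, 0.4620)
After 3 ticks: (0.5338, 0.4662)
P(in 1 job after 3 ticks) = 0.4662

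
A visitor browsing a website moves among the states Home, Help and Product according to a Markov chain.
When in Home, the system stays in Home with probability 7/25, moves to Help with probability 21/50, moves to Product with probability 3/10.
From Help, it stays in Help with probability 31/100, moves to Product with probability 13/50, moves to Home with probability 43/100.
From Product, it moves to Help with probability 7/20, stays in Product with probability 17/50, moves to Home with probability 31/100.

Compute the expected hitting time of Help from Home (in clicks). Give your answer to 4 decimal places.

2.5118

Let t(s) be the expected number of clicks to first reach Help from state s, with t(Help) = 0. Conditioning on the first click:
t(Home) = 1 + 0.28·t(Home) + 0.3·t(Product)
t(Product) = 1 + 0.31·t(Home) + 0.34·t(Product)
Solving: t(Home) = 2.5118, t(Product) = 2.6949.
Expected clicks from Home to Help: 2.5118.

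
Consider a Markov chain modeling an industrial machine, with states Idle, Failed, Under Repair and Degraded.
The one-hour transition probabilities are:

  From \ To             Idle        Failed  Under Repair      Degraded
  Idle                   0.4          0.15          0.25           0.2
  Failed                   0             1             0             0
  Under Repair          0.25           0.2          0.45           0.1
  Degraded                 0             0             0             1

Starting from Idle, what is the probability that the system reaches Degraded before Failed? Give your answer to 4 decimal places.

0.5047

Let h(s) be the probability of absorption at Degraded starting from transient state s. Then h(Degraded) = 1 and h(Failed) = 0. By first-step analysis:
h(Idle) = 0.4·h(Idle) + 0.15·0 + 0.25·h(Under Repair) + 0.2·1
h(Under Repair) = 0.25·h(Idle) + 0.2·0 + 0.45·h(Under Repair) + 0.1·1
Solving: h(Idle) = 0.5047, h(Under Repair) = 0.4112.
Starting from Idle, the probability is 0.5047.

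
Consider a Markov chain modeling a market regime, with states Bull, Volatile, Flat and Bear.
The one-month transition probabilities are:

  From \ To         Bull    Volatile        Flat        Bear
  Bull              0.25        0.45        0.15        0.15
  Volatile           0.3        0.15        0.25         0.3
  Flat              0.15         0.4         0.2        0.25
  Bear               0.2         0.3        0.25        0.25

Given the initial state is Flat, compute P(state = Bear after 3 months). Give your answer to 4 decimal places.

Propagate the distribution vector 3 months from Flat.
After 0 months: (0.0000, 0.0000, 1.0000, 0.0000)
After 1 month: (0.1500, 0.4000, 0.2000, 0.2500)
After 2 months: (0.2375, 0.2825, 0.2250, 0.2550)
After 3 months: (0.2289, 0.3158, 0.2150, 0.2404)
P(in Bear after 3 months) = 0.2404

0.2404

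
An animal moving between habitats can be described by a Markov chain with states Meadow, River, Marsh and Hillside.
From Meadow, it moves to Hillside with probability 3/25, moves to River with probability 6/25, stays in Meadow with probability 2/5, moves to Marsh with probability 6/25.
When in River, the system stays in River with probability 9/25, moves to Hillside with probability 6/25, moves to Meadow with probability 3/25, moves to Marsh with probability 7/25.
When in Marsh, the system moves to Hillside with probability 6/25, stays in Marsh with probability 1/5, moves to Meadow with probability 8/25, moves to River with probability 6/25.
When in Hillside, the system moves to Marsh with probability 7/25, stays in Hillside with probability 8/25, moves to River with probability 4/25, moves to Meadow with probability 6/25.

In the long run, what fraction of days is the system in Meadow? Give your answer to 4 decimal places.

0.2734

Let the stationary distribution be π with π = πP and π_1 + π_2 + π_3 + π_4 = 1.
π_1 = 0.4·π_1 + 0.12·π_2 + 0.32·π_3 + 0.24·π_4
π_2 = 0.24·π_1 + 0.36·π_2 + 0.24·π_3 + 0.16·π_4
π_3 = 0.24·π_1 + 0.28·π_2 + 0.2·π_3 + 0.28·π_4
Solving with the normalization constraint gives π = (0.2734, 0.2523, 0.2491, 0.2252).
So the stationary probability of Meadow is 0.2734.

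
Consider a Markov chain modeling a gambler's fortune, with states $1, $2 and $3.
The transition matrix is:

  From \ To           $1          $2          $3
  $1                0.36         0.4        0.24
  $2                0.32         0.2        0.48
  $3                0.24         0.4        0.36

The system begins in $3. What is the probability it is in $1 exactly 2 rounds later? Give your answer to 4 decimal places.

0.3008

Sum over the intermediate state after 1 round:
P = P($3→$1)·P($1→$1) + P($3→$2)·P($2→$1) + P($3→$3)·P($3→$1)
  = 0.24×0.36 + 0.4×0.32 + 0.36×0.24
  = 0.0864 + 0.1280 + 0.0864 = 0.3008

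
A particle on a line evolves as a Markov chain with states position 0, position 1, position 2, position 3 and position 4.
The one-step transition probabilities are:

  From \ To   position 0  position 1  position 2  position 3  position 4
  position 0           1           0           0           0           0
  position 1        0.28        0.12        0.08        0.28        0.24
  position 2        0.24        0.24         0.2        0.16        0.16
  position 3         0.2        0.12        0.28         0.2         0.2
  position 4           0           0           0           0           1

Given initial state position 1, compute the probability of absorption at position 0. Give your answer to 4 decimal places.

0.5382

Let h(s) be the probability of absorption at position 0 starting from transient state s. Then h(position 0) = 1 and h(position 4) = 0. By first-step analysis:
h(position 1) = 0.28·1 + 0.12·h(position 1) + 0.08·h(position 2) + 0.28·h(position 3) + 0.24·0
h(position 2) = 0.24·1 + 0.24·h(position 1) + 0.2·h(position 2) + 0.16·h(position 3) + 0.16·0
h(position 3) = 0.2·1 + 0.12·h(position 1) + 0.28·h(position 2) + 0.2·h(position 3) + 0.2·0
Solving: h(position 1) = 0.5382, h(position 2) = 0.5673, h(position 3) = 0.5293.
Starting from position 1, the probability is 0.5382.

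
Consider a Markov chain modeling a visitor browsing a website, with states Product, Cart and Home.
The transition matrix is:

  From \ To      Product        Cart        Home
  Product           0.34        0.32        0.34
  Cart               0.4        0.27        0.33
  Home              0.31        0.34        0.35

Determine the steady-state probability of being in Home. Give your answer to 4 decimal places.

0.3403

Let the stationary distribution be π with π = πP and π_1 + π_2 + π_3 = 1.
π_1 = 0.34·π_1 + 0.4·π_2 + 0.31·π_3
π_2 = 0.32·π_1 + 0.27·π_2 + 0.34·π_3
Solving with the normalization constraint gives π = (0.3485, 0.3112, 0.3403).
So the stationary probability of Home is 0.3403.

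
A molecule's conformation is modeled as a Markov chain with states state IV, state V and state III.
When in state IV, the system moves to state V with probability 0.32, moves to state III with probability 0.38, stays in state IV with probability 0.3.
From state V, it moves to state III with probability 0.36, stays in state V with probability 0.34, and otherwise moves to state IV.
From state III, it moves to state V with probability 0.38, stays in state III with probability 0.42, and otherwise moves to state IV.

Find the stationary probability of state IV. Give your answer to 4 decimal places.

0.2611

Let the stationary distribution be π with π = πP and π_1 + π_2 + π_3 = 1.
π_1 = 0.3·π_1 + 0.3·π_2 + 0.2·π_3
π_2 = 0.32·π_1 + 0.34·π_2 + 0.38·π_3
Solving with the normalization constraint gives π = (0.2611, 0.3503, 0.3885).
So the stationary probability of state IV is 0.2611.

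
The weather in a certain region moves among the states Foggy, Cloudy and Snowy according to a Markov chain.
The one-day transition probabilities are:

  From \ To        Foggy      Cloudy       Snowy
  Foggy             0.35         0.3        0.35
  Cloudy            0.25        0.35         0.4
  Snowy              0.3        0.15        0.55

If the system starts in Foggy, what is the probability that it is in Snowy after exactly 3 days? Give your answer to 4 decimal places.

Propagate the distribution vector 3 days from Foggy.
After 0 days: (1.0000, 0.0000, 0.0000)
After 1 day: (0.3500, 0.3000, 0.3500)
After 2 days: (0.3025, 0.2625, 0.4350)
After 3 days: (0.3020, 0.2479, 0.4501)
P(in Snowy after 3 days) = 0.4501

0.4501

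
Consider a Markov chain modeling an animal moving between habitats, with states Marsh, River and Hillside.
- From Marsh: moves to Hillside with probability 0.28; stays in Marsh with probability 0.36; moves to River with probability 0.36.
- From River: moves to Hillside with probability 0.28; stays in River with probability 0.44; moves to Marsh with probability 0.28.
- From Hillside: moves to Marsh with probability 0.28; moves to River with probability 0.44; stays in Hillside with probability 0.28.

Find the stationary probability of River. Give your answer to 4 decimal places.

0.4157

Let the stationary distribution be π with π = πP and π_1 + π_2 + π_3 = 1.
π_1 = 0.36·π_1 + 0.28·π_2 + 0.28·π_3
π_2 = 0.36·π_1 + 0.44·π_2 + 0.44·π_3
Solving with the normalization constraint gives π = (0.3043, 0.4157, 0.2800).
So the stationary probability of River is 0.4157.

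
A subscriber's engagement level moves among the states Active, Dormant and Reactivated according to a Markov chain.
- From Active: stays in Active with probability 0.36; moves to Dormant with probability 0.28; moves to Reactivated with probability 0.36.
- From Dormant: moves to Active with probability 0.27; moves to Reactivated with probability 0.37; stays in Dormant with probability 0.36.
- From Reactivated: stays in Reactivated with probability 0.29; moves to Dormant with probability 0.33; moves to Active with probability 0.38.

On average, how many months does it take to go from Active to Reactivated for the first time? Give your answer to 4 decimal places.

2.7545

Let t(s) be the expected number of months to first reach Reactivated from state s, with t(Reactivated) = 0. Conditioning on the first month:
t(Active) = 1 + 0.36·t(Active) + 0.28·t(Dormant)
t(Dormant) = 1 + 0.27·t(Active) + 0.36·t(Dormant)
Solving: t(Active) = 2.7545, t(Dormant) = 2.7246.
Expected months from Active to Reactivated: 2.7545.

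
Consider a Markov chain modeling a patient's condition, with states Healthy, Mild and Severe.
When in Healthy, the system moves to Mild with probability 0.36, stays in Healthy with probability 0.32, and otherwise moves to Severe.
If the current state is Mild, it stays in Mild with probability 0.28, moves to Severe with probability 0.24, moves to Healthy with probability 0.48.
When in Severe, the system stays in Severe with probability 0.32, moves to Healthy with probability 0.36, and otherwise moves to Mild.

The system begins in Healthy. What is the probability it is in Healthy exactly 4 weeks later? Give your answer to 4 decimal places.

0.3834

Propagate the distribution vector 4 weeks from Healthy.
After 0 weeks: (1.0000, 0.0000, 0.0000)
After 1 week: (0.3200, 0.3600, 0.3200)
After 2 weeks: (0.3904, 0.3184, 0.2912)
After 3 weeks: (0.3826, 0.3229, 0.2945)
After 4 weeks: (0.3834, 0.3224, 0.2942)
P(in Healthy after 4 weeks) = 0.3834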